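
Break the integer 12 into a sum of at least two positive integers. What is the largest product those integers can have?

Fill P[k] for k=2..12: at each k try every first piece i and multiply by the better of (k−i) uncut or P[k−i].
P[2] = 1*max(1,0) = 1*1 = 1
P[3] = max(1*2, 2*1) = 2
P[4] = max(1*3, 2*2, 3*1) = 4
P[5] = max(1*4, 2*3, 3*2, 4*1) = 6
P[6] = max(1*6, 2*4, 3*3, 4*2, 5*1) = 9
P[7] = max(1*9, 2*6, 3*4, 4*3, 5*2, 6*1) = 12
P[8] = max(1*12, 2*9, 3*6, …, 6*2, 7*1) = 18
P[9] = max(1*18, 2*12, 3*9, …, 7*2, 8*1) = 27
P[10] = max(1*27, 2*18, 3*12, …, 8*2, 9*1) = 36
P[11] = max(1*36, 2*27, 3*18, …, 9*2, 10*1) = 54
P[12] = max(1*54, 2*36, 3*27, …, 10*2, 11*1) = 81
One optimal split: 3 + 3 + 3 + 3; product 3*3*3*3 = 81.

81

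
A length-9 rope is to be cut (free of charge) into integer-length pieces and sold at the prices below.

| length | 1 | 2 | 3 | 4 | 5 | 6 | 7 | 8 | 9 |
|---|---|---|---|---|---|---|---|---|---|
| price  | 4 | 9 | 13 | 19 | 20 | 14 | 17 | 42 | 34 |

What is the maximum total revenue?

Consider every possible first cut. v[k] is the best of p[i]+v[k−i] over all sellable i≤k.
v[1] = 4
v[2] = 9
v[3] = 13  (first piece 1, then v[2]=9)
v[4] = 19
v[5] = 23  (first piece 1, then v[4]=19)
v[6] = 28  (first piece 2, then v[4]=19)
v[7] = 32  (first piece 1, then v[6]=28)
v[8] = 42
v[9] = 46  (first piece 1, then v[8]=42)
One optimal cutting: 8 + 1 → 42 + 4 = 46.

46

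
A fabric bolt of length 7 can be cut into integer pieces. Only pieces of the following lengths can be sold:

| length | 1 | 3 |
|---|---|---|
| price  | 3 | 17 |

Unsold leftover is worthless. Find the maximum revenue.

Let f[k] be the best obtainable value from length k. For each k, try every first piece i and keep the best of price[i] + f[k−i].
f[1] = 3
f[2] = 6  (first piece 1, then f[1]=3)
f[3] = 17
f[4] = 20  (first piece 1, then f[3]=17)
f[5] = 23  (first piece 1, then f[4]=20)
f[6] = 34  (first piece 3, then f[3]=17)
f[7] = 37  (first piece 1, then f[6]=34)
One optimal cutting: 3 + 3 + 1 → $37.

37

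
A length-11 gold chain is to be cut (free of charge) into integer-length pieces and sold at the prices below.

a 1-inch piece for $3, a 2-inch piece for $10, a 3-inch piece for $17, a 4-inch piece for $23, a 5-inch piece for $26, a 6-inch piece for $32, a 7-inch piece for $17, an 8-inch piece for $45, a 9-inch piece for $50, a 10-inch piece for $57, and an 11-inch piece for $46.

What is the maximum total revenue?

63

Consider every possible first cut. R[k] is the best of p[i]+R[k−i] over all sellable i≤k.
R[1] = 3
R[2] = 10
R[3] = 17
R[4] = 23
R[5] = 27  (first piece 2, then R[3]=17)
R[6] = 34  (first piece 3, then R[3]=17)
R[7] = 40  (first piece 3, then R[4]=23)
R[8] = 46  (first piece 4, then R[4]=23)
R[9] = 51  (first piece 3, then R[6]=34)
R[10] = 57  (first piece 3, then R[7]=40)
R[11] = 63  (first piece 3, then R[8]=46)
One optimal cutting: 4 + 4 + 3 → $23 + $23 + $17 = $63.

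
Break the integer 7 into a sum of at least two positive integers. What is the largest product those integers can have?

12

Define prod[k] = max over 1≤i<k of i · max(k−i, prod[k−i]); the inner max lets the remainder stay uncut if that's better.
prod[2] = 1×max(1,0) = 1×1 = 1
prod[3] = max(1×2, 2×1) = 2
prod[4] = max(1×3, 2×2, 3×1) = 4
prod[5] = max(1×4, 2×3, 3×2, 4×1) = 6
prod[6] = max(1×6, 2×4, 3×3, 4×2, 5×1) = 9
prod[7] = max(1×9, 2×6, 3×4, 4×3, 5×2, 6×1) = 12
One optimal split: 3 + 2 + 2; product 3×2×2 = 12.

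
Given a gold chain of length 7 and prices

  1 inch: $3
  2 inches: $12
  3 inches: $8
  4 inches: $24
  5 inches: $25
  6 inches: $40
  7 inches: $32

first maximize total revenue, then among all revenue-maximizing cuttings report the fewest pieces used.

2

Consider every possible first cut. r[k] is the best of p[i]+r[k−i] over all sellable i≤k.
r[1] = 3
r[2] = 12
r[3] = 15  (first piece 1, then r[2]=12)
r[4] = 24  (first piece 2, then r[2]=12)
r[5] = 27  (first piece 1, then r[4]=24)
r[6] = 40
r[7] = 43  (first piece 1, then r[6]=40)
Maximum revenue is $43.
Now minimize piece count subject to staying optimal: for each k, pieces[k] = 1 + min over i with p[i]+r[k−i]=r[k] of pieces[k−i].
pieces[4] = 1
pieces[5] = 2
pieces[6] = 1
pieces[7] = 2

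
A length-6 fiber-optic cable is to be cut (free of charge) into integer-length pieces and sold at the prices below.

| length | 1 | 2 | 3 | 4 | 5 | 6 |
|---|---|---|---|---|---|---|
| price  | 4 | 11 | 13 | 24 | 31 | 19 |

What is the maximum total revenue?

Build r[k] bottom-up: r[k] = max over allowed piece i of (p[i] + r[k−i]).
r[1] = 4
r[2] = 11
r[3] = 15  (first piece 1, then r[2]=11)
r[4] = 24
r[5] = 31
r[6] = 35  (first piece 1, then r[5]=31)
One optimal cutting: 5 + 1 → $31 + $4 = $35.

35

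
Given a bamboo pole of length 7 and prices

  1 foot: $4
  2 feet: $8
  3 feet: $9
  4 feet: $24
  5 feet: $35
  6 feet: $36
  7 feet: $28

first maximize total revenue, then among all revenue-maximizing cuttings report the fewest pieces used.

2

Let r[k] be the best obtainable value from length k. For each k, try every first piece i and keep the best of price[i] + r[k−i].
r[1] = 4
r[2] = 8  (first piece 1, then r[1]=4)
r[3] = 12  (first piece 1, then r[2]=8)
r[4] = 24
r[5] = 35
r[6] = 39  (first piece 1, then r[5]=35)
r[7] = 43  (first piece 1, then r[6]=39)
Maximum revenue is $43.
Now minimize piece count subject to staying optimal: for each k, pieces[k] = 1 + min over i with p[i]+r[k−i]=r[k] of pieces[k−i].
pieces[4] = 1
pieces[5] = 1
pieces[6] = 2
pieces[7] = 2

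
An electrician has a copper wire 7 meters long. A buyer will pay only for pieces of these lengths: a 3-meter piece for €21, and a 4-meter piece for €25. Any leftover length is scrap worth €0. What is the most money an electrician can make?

Let r[k] be the best obtainable value from length k. For each k, try every first piece i and keep the best of price[i] + r[k−i].
r[1] = 0
r[2] = 0
r[3] = 21
r[4] = max(21+0, 25+0) = 25
r[5] = max(21+0, 25+0) = 25
r[6] = max(21+21, 25+0) = 42
r[7] = max(21+25, 25+21) = 46
One optimal cutting: 4 + 3 → €46.

46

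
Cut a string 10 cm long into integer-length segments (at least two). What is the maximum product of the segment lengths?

Fill f[k] for k=2..10: at each k try every first piece i and multiply by the better of (k−i) uncut or f[k−i].
f[2] = 1*max(1,0) = 1*1 = 1
f[3] = 1*max(2,1) = 1*2 = 2
f[4] = 2*max(2,1) = 2*2 = 4
f[5] = 2*max(3,2) = 2*3 = 6
f[6] = 3*max(3,2) = 3*3 = 9
f[7] = 2*max(5,6) = 2*6 = 12
f[8] = 2*max(6,9) = 2*9 = 18
f[9] = 3*max(6,9) = 3*9 = 27
f[10] = 2*max(8,18) = 2*18 = 36
One optimal split: 3 + 3 + 2 + 2; product 3*3*2*2 = 36.

36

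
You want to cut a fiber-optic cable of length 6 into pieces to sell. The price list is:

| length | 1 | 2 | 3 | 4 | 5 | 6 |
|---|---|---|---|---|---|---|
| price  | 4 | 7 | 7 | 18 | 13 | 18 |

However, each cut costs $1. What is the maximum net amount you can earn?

Let net[k] be the best obtainable value from length k. For each k, try every first piece i and keep the best of price[i] + net[k−i] minus the 1 cut fee when i<k.
net[1] = 4
net[2] = 7  (first piece 1, then net[1]=4)
net[3] = 10  (first piece 1, then net[2]=7)
net[4] = 18
net[5] = 21  (first piece 1, then net[4]=18)
net[6] = 24  (first piece 1, then net[5]=21)
One optimal plan: pieces 4 + 1 + 1 (2 cuts) → $26 − $2 = $24.

24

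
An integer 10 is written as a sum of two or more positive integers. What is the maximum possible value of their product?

36

Fill m[k] for k=2..10: at each k try every first piece i and multiply by the better of (k−i) uncut or m[k−i].
m[2] = 1·max(1,0) = 1·1 = 1
m[3] = 1·max(2,1) = 1·2 = 2
m[4] = 2·max(2,1) = 2·2 = 4
m[5] = 2·max(3,2) = 2·3 = 6
m[6] = 3·max(3,2) = 3·3 = 9
m[7] = 2·max(5,6) = 2·6 = 12
m[8] = 2·max(6,9) = 2·9 = 18
m[9] = 3·max(6,9) = 3·9 = 27
m[10] = 2·max(8,18) = 2·18 = 36
One optimal split: 3 + 3 + 2 + 2; product 3·3·2·2 = 36.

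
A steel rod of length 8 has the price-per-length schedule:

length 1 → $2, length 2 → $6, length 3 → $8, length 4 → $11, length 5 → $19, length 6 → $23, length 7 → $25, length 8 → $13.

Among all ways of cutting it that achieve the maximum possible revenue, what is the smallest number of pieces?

2

Build r[k] bottom-up: r[k] = max over allowed piece i of (p[i] + r[k−i]).
r[1] = 2
r[2] = 6
r[3] = 8  (first piece 1, then r[2]=6)
r[4] = 12  (first piece 2, then r[2]=6)
r[5] = 19
r[6] = 23
r[7] = 25  (first piece 1, then r[6]=23)
r[8] = 29  (first piece 2, then r[6]=23)
Maximum revenue is $29.
Now minimize piece count subject to staying optimal: for each k, pieces[k] = 1 + min over i with p[i]+r[k−i]=r[k] of pieces[k−i].
pieces[5] = 1
pieces[6] = 1
pieces[7] = 1
pieces[8] = 2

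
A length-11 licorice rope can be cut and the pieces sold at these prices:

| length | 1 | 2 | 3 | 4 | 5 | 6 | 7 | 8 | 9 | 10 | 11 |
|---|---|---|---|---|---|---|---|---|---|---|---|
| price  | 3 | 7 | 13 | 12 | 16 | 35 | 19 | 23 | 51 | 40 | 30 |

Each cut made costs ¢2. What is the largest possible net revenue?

56

Consider every possible first cut. net[k] is the best of p[i]+net[k−i] over all sellable i≤k, charging 2 whenever i<k.
net[1] = 3
net[2] = max(3+3-2, 7+0) = 7
net[3] = max(3+7-2, 7+3-2, 13+0) = 13
net[4] = max(3+13-2, 7+7-2, 13+3-2, 12+0) = 14
net[5] = max(3+14-2, 7+13-2, 13+7-2, 12+3-2, 16+0) = 18
net[6] = max(3+18-2, 7+14-2, 13+13-2, 12+7-2, 16+3-2, 35+0) = 35
net[7] = max(3+35-2, 7+18-2, 13+14-2, …, 35+3-2, 19+0) = 36
net[8] = max(3+36-2, 7+35-2, 13+18-2, …, 19+3-2, 23+0) = 40
net[9] = max(3+40-2, 7+36-2, 13+35-2, …, 23+3-2, 51+0) = 51
net[10] = max(3+51-2, 7+40-2, 13+36-2, …, 51+3-2, 40+0) = 52
net[11] = max(3+52-2, 7+51-2, 13+40-2, …, 40+3-2, 30+0) = 56
One optimal plan: pieces 9 + 2 (1 cut) → ¢58 − ¢2 = ¢56.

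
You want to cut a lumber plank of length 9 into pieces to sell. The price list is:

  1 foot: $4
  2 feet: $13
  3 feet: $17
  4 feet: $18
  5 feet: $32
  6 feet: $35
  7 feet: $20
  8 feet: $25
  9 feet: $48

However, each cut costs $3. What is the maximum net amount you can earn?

Build v[k] bottom-up: v[k] = max over allowed piece i of (p[i] + v[k−i]) − 3 per cut.
v[1] = 4
v[2] = max(4+4-3, 13+0) = 13
v[3] = max(4+13-3, 13+4-3, 17+0) = 17
v[4] = max(4+17-3, 13+13-3, 17+4-3, 18+0) = 23
v[5] = max(4+23-3, 13+17-3, 17+13-3, 18+4-3, 32+0) = 32
v[6] = max(4+32-3, 13+23-3, 17+17-3, 18+13-3, 32+4-3, 35+0) = 35
v[7] = max(4+35-3, 13+32-3, 17+23-3, …, 35+4-3, 20+0) = 42
v[8] = max(4+42-3, 13+35-3, 17+32-3, …, 20+4-3, 25+0) = 46
v[9] = max(4+46-3, 13+42-3, 17+35-3, …, 25+4-3, 48+0) = 52
One optimal plan: pieces 5 + 2 + 2 (2 cuts) → $58 − $6 = $52.

52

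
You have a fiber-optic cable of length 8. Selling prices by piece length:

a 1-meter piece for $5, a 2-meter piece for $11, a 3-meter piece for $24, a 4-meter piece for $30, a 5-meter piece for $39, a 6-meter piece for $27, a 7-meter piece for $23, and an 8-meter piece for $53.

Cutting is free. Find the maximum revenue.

Build r[k] bottom-up: r[k] = max over allowed piece i of (p[i] + r[k−i]).
r[1] = 5
r[2] = max(5+5, 11+0) = 11
r[3] = max(5+11, 11+5, 24+0) = 24
r[4] = max(5+24, 11+11, 24+5, 30+0) = 30
r[5] = max(5+30, 11+24, 24+11, 30+5, 39+0) = 39
r[6] = max(5+39, 11+30, 24+24, 30+11, 39+5, 27+0) = 48
r[7] = max(5+48, 11+39, 24+30, …, 27+5, 23+0) = 54
r[8] = max(5+54, 11+48, 24+39, …, 23+5, 53+0) = 63
One optimal cutting: 5 + 3 → $39 + $24 = $63.

63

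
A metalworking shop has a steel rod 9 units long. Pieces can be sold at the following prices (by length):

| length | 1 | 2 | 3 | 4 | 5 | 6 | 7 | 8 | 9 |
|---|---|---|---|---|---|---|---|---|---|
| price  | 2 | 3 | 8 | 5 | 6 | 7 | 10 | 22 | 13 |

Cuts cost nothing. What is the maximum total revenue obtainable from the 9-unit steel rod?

Let r[k] be the best obtainable value from length k. For each k, try every first piece i and keep the best of price[i] + r[k−i].
r[1] = 2
r[2] = 4  (first piece 1, then r[1]=2)
r[3] = 8
r[4] = 10  (first piece 1, then r[3]=8)
r[5] = 12  (first piece 1, then r[4]=10)
r[6] = 16  (first piece 3, then r[3]=8)
r[7] = 18  (first piece 1, then r[6]=16)
r[8] = 22
r[9] = 24  (first piece 1, then r[8]=22)
One optimal cutting: 8 + 1 → $22 + $2 = $24.

24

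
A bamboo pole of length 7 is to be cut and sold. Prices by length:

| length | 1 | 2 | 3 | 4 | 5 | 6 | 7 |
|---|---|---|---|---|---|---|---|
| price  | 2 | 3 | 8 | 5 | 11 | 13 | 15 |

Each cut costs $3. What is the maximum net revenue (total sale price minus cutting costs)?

Build v[k] bottom-up: v[k] = max over allowed piece i of (p[i] + v[k−i]) − 3 per cut.
v[1] = 2
v[2] = 3
v[3] = 8
v[4] = 7  (first piece 1, then v[3]=8)
v[5] = 11
v[6] = 13  (first piece 3, then v[3]=8)
v[7] = 15
Best is to make no cuts and sell whole for $15.

15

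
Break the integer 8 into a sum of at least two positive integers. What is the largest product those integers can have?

18

Let prod[k] be the best product for length k (with at least one cut). For each first piece i, the rest contributes max(k−i, prod[k−i]).
prod[2] = 1·max(1,0) = 1·1 = 1
prod[3] = max(1·2, 2·1) = 2
prod[4] = max(1·3, 2·2, 3·1) = 4
prod[5] = max(1·4, 2·3, 3·2, 4·1) = 6
prod[6] = max(1·6, 2·4, 3·3, 4·2, 5·1) = 9
prod[7] = max(1·9, 2·6, 3·4, 4·3, 5·2, 6·1) = 12
prod[8] = max(1·12, 2·9, 3·6, …, 6·2, 7·1) = 18
One optimal split: 3 + 3 + 2; product 3·3·2 = 18.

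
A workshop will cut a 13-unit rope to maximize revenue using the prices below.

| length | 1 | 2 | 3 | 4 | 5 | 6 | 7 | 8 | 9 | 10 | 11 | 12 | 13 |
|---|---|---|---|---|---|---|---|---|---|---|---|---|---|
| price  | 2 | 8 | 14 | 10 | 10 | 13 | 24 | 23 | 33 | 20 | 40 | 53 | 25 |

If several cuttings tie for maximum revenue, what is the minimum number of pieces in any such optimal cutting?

Consider every possible first cut. r[k] is the best of p[i]+r[k−i] over all sellable i≤k.
r[1] = 2
r[2] = 8
r[3] = 14
r[4] = 16  (first piece 1, then r[3]=14)
r[5] = 22  (first piece 2, then r[3]=14)
r[6] = 28  (first piece 3, then r[3]=14)
r[7] = 30  (first piece 1, then r[6]=28)
r[8] = 36  (first piece 2, then r[6]=28)
r[9] = 42  (first piece 3, then r[6]=28)
r[10] = 44  (first piece 1, then r[9]=42)
r[11] = 50  (first piece 2, then r[9]=42)
r[12] = 56  (first piece 3, then r[9]=42)
r[13] = 58  (first piece 1, then r[12]=56)
Maximum revenue is €58.
Now minimize piece count subject to staying optimal: for each k, pieces[k] = 1 + min over i with p[i]+r[k−i]=r[k] of pieces[k−i].
pieces[10] = 4
pieces[11] = 4
pieces[12] = 4
pieces[13] = 5

5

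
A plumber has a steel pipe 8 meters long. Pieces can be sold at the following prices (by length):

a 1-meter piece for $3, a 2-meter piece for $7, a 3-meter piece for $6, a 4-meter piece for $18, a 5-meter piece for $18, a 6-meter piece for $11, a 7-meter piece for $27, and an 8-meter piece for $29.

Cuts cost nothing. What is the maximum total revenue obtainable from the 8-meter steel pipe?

Consider every possible first cut. best[k] is the best of p[i]+best[k−i] over all sellable i≤k.
best[1] = 3
best[2] = max(3+3, 7+0) = 7
best[3] = max(3+7, 7+3, 6+0) = 10
best[4] = max(3+10, 7+7, 6+3, 18+0) = 18
best[5] = max(3+18, 7+10, 6+7, 18+3, 18+0) = 21
best[6] = max(3+21, 7+18, 6+10, 18+7, 18+3, 11+0) = 25
best[7] = max(3+25, 7+21, 6+18, …, 11+3, 27+0) = 28
best[8] = max(3+28, 7+25, 6+21, …, 27+3, 29+0) = 36
One optimal cutting: 4 + 4 → $18 + $18 = $36.

36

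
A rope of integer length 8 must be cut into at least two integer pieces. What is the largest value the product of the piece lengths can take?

Fill g[k] for k=2..8: at each k try every first piece i and multiply by the better of (k−i) uncut or g[k−i].
g[2] = 1·max(1,0) = 1·1 = 1
g[3] = max(1·2, 2·1) = 2
g[4] = max(1·3, 2·2, 3·1) = 4
g[5] = max(1·4, 2·3, 3·2, 4·1) = 6
g[6] = max(1·6, 2·4, 3·3, 4·2, 5·1) = 9
g[7] = max(1·9, 2·6, 3·4, 4·3, 5·2, 6·1) = 12
g[8] = max(1·12, 2·9, 3·6, …, 6·2, 7·1) = 18
One optimal split: 3 + 3 + 2; product 3·3·2 = 18.

18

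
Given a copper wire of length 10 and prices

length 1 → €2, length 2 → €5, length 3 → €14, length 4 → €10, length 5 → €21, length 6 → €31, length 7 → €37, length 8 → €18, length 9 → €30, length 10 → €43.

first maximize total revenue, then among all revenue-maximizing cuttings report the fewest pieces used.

Build r[k] bottom-up: r[k] = max over allowed piece i of (p[i] + r[k−i]).
r[1] = 2
r[2] = 5
r[3] = 14
r[4] = 16  (first piece 1, then r[3]=14)
r[5] = 21
r[6] = 31
r[7] = 37
r[8] = 39  (first piece 1, then r[7]=37)
r[9] = 45  (first piece 3, then r[6]=31)
r[10] = 51  (first piece 3, then r[7]=37)
Maximum revenue is €51.
Now minimize piece count subject to staying optimal: for each k, pieces[k] = 1 + min over i with p[i]+r[k−i]=r[k] of pieces[k−i].
pieces[7] = 1
pieces[8] = 2
pieces[9] = 2
pieces[10] = 2

2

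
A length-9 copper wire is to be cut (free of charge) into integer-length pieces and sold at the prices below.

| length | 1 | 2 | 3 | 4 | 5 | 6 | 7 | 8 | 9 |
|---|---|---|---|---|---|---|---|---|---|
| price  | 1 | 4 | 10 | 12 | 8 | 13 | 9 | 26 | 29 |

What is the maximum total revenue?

30

Let v[k] be the best obtainable value from length k. For each k, try every first piece i and keep the best of price[i] + v[k−i].
v[1] = 1
v[2] = 4
v[3] = 10
v[4] = 12
v[5] = 14  (first piece 2, then v[3]=10)
v[6] = 20  (first piece 3, then v[3]=10)
v[7] = 22  (first piece 3, then v[4]=12)
v[8] = 26
v[9] = 30  (first piece 3, then v[6]=20)
One optimal cutting: 3 + 3 + 3 → €10 + €10 + €10 = €30.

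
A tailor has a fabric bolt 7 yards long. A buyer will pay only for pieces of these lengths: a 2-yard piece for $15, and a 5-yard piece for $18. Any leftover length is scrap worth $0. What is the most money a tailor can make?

45

Let r[k] be the best obtainable value from length k. For each k, try every first piece i and keep the best of price[i] + r[k−i].
r[1] = 0
r[2] = 15
r[3] = 15
r[4] = 30  (first piece 2, then r[2]=15)
r[5] = max(15+15, 18+0) = 30
r[6] = max(15+30, 18+0) = 45
r[7] = max(15+30, 18+15) = 45
One optimal cutting: pieces 2 + 2 + 2 with 1 yard of scrap → $45.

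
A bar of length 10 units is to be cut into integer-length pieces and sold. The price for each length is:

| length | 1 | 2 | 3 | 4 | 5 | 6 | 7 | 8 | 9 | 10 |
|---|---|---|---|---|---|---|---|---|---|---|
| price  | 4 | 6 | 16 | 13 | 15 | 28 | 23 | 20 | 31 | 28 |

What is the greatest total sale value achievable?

52

Consider every possible first cut. R[k] is the best of p[i]+R[k−i] over all sellable i≤k.
R[1] = 4
R[2] = max(4+4, 6+0) = 8
R[3] = max(4+8, 6+4, 16+0) = 16
R[4] = max(4+16, 6+8, 16+4, 13+0) = 20
R[5] = max(4+20, 6+16, 16+8, 13+4, 15+0) = 24
R[6] = max(4+24, 6+20, 16+16, 13+8, 15+4, 28+0) = 32
R[7] = max(4+32, 6+24, 16+20, …, 28+4, 23+0) = 36
R[8] = max(4+36, 6+32, 16+24, …, 23+4, 20+0) = 40
R[9] = max(4+40, 6+36, 16+32, …, 20+4, 31+0) = 48
R[10] = max(4+48, 6+40, 16+36, …, 31+4, 28+0) = 52
One optimal cutting: 3 + 3 + 3 + 1 → €16 + €16 + €16 + €4 = €52.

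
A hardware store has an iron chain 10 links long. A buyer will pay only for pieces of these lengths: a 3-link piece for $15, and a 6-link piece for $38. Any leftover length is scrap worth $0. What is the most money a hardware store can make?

Let best[k] be the best obtainable value from length k. For each k, try every first piece i and keep the best of price[i] + best[k−i].
best[1] = 0
best[2] = 0
best[3] = 15
best[4] = 15
best[5] = 15
best[6] = 38
best[7] = 38
best[8] = 38
best[9] = 53  (first piece 3, then best[6]=38)
best[10] = 53
One optimal cutting: pieces 6 + 3 with 1 link of scrap → $53.

53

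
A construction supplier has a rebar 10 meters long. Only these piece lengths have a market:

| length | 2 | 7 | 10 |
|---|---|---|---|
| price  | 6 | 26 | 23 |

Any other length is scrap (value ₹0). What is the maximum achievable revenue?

Build r[k] bottom-up: r[k] = max over allowed piece i of (p[i] + r[k−i]).
r[1] = 0
r[2] = 6
r[3] = 6
r[4] = 12  (first piece 2, then r[2]=6)
r[5] = 12
r[6] = 18  (first piece 2, then r[4]=12)
r[7] = 26
r[8] = 26
r[9] = 32  (first piece 2, then r[7]=26)
r[10] = 32
One optimal cutting: pieces 7 + 2 with 1 meter of scrap → ₹32.

32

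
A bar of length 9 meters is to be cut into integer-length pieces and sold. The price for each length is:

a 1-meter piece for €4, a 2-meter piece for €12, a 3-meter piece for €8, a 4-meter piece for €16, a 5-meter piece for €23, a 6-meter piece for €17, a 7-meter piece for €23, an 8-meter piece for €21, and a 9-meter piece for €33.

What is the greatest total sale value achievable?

Let r[k] be the best obtainable value from length k. For each k, try every first piece i and keep the best of price[i] + r[k−i].
r[1] = 4
r[2] = 12
r[3] = 16  (first piece 1, then r[2]=12)
r[4] = 24  (first piece 2, then r[2]=12)
r[5] = 28  (first piece 1, then r[4]=24)
r[6] = 36  (first piece 2, then r[4]=24)
r[7] = 40  (first piece 1, then r[6]=36)
r[8] = 48  (first piece 2, then r[6]=36)
r[9] = 52  (first piece 1, then r[8]=48)
One optimal cutting: 2 + 2 + 2 + 2 + 1 → €12 + €12 + €12 + €12 + €4 = €52.

52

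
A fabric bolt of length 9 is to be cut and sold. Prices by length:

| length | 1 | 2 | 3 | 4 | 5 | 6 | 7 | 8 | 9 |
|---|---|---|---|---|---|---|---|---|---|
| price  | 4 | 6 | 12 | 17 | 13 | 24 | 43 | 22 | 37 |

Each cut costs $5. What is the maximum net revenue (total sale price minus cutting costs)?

44

Consider every possible first cut. r[k] is the best of p[i]+r[k−i] over all sellable i≤k, charging 5 whenever i<k.
r[1] = 4
r[2] = max(4+4-5, 6+0) = 6
r[3] = max(4+6-5, 6+4-5, 12+0) = 12
r[4] = max(4+12-5, 6+6-5, 12+4-5, 17+0) = 17
r[5] = max(4+17-5, 6+12-5, 12+6-5, 17+4-5, 13+0) = 16
r[6] = max(4+16-5, 6+17-5, 12+12-5, 17+6-5, 13+4-5, 24+0) = 24
r[7] = max(4+24-5, 6+16-5, 12+17-5, …, 24+4-5, 43+0) = 43
r[8] = max(4+43-5, 6+24-5, 12+16-5, …, 43+4-5, 22+0) = 42
r[9] = max(4+42-5, 6+43-5, 12+24-5, …, 22+4-5, 37+0) = 44
One optimal plan: pieces 7 + 2 (1 cut) → $49 − $5 = $44.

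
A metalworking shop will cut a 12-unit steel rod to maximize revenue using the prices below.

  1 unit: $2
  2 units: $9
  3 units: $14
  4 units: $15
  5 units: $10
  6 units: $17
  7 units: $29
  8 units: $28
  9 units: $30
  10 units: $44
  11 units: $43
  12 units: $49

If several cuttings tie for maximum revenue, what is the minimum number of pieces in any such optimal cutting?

Let r[k] be the best obtainable value from length k. For each k, try every first piece i and keep the best of price[i] + r[k−i].
r[1] = 2
r[2] = max(2+2, 9+0) = 9
r[3] = max(2+9, 9+2, 14+0) = 14
r[4] = max(2+14, 9+9, 14+2, 15+0) = 18
r[5] = max(2+18, 9+14, 14+9, 15+2, 10+0) = 23
r[6] = max(2+23, 9+18, 14+14, 15+9, 10+2, 17+0) = 28
r[7] = max(2+28, 9+23, 14+18, …, 17+2, 29+0) = 32
r[8] = max(2+32, 9+28, 14+23, …, 29+2, 28+0) = 37
r[9] = max(2+37, 9+32, 14+28, …, 28+2, 30+0) = 42
r[10] = max(2+42, 9+37, 14+32, …, 30+2, 44+0) = 46
r[11] = max(2+46, 9+42, 14+37, …, 44+2, 43+0) = 51
r[12] = max(2+51, 9+46, 14+42, …, 43+2, 49+0) = 56
Maximum revenue is $56.
Now minimize piece count subject to staying optimal: for each k, pieces[k] = 1 + min over i with p[i]+r[k−i]=r[k] of pieces[k−i].
pieces[9] = 3
pieces[10] = 4
pieces[11] = 4
pieces[12] = 4

4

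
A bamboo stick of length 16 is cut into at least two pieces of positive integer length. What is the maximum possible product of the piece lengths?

Fill prod[k] for k=2..16: at each k try every first piece i and multiply by the better of (k−i) uncut or prod[k−i].
prod[2] = 1·max(1,0) = 1·1 = 1
prod[3] = 1·max(2,1) = 1·2 = 2
prod[4] = 2·max(2,1) = 2·2 = 4
prod[5] = 2·max(3,2) = 2·3 = 6
prod[6] = 3·max(3,2) = 3·3 = 9
prod[7] = 2·max(5,6) = 2·6 = 12
prod[8] = 2·max(6,9) = 2·9 = 18
prod[9] = 3·max(6,9) = 3·9 = 27
prod[10] = 2·max(8,18) = 2·18 = 36
prod[11] = 2·max(9,27) = 2·27 = 54
prod[12] = 3·max(9,27) = 3·27 = 81
prod[13] = 2·max(11,54) = 2·54 = 108
prod[14] = 2·max(12,81) = 2·81 = 162
prod[15] = 3·max(12,81) = 3·81 = 243
prod[16] = 2·max(14,162) = 2·162 = 324
One optimal split: 3 + 3 + 3 + 3 + 2 + 2; product 3·3·3·3·2·2 = 324.

324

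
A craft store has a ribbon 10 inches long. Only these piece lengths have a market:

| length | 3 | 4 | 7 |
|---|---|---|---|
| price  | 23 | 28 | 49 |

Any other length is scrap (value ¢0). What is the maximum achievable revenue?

Build r[k] bottom-up: r[k] = max over allowed piece i of (p[i] + r[k−i]).
r[1] = 0
r[2] = 0
r[3] = 23
r[4] = max(23+0, 28+0) = 28
r[5] = max(23+0, 28+0) = 28
r[6] = max(23+23, 28+0) = 46
r[7] = max(23+28, 28+23, 49+0) = 51
r[8] = max(23+28, 28+28, 49+0) = 56
r[9] = max(23+46, 28+28, 49+0) = 69
r[10] = max(23+51, 28+46, 49+23) = 74
One optimal cutting: 4 + 3 + 3 → ¢74.

74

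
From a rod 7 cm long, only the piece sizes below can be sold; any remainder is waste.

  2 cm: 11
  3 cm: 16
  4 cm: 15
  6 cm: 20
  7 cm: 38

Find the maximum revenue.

Consider every possible first cut. r[k] is the best of p[i]+r[k−i] over all sellable i≤k.
r[1] = 0
r[2] = 11
r[3] = max(11+0, 16+0) = 16
r[4] = max(11+11, 16+0, 15+0) = 22
r[5] = max(11+16, 16+11, 15+0) = 27
r[6] = max(11+22, 16+16, 15+11, 20+0) = 33
r[7] = max(11+27, 16+22, 15+16, 20+0, 38+0) = 38
One optimal cutting: 3 + 2 + 2 → 38.

38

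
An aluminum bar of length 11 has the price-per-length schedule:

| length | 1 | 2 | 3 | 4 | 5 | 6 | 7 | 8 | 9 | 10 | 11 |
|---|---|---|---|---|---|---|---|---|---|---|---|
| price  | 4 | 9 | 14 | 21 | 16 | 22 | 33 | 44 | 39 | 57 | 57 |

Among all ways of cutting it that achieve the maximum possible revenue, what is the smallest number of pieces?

Build r[k] bottom-up: r[k] = max over allowed piece i of (p[i] + r[k−i]).
r[1] = 4
r[2] = max(4+4, 9+0) = 9
r[3] = max(4+9, 9+4, 14+0) = 14
r[4] = max(4+14, 9+9, 14+4, 21+0) = 21
r[5] = max(4+21, 9+14, 14+9, 21+4, 16+0) = 25
r[6] = max(4+25, 9+21, 14+14, 21+9, 16+4, 22+0) = 30
r[7] = max(4+30, 9+25, 14+21, …, 22+4, 33+0) = 35
r[8] = max(4+35, 9+30, 14+25, …, 33+4, 44+0) = 44
r[9] = max(4+44, 9+35, 14+30, …, 44+4, 39+0) = 48
r[10] = max(4+48, 9+44, 14+35, …, 39+4, 57+0) = 57
r[11] = max(4+57, 9+48, 14+44, …, 57+4, 57+0) = 61
Maximum revenue is $61.
Now minimize piece count subject to staying optimal: for each k, pieces[k] = 1 + min over i with p[i]+r[k−i]=r[k] of pieces[k−i].
pieces[8] = 1
pieces[9] = 2
pieces[10] = 1
pieces[11] = 2

2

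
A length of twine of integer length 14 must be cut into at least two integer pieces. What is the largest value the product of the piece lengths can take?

162

Define P[k] = max over 1≤i<k of i · max(k−i, P[k−i]); the inner max lets the remainder stay uncut if that's better.
P[2] = 1×max(1,0) = 1×1 = 1
P[3] = max(1×2, 2×1) = 2
P[4] = max(1×3, 2×2, 3×1) = 4
P[5] = max(1×4, 2×3, 3×2, 4×1) = 6
P[6] = max(1×6, 2×4, 3×3, 4×2, 5×1) = 9
P[7] = max(1×9, 2×6, 3×4, 4×3, 5×2, 6×1) = 12
P[8] = max(1×12, 2×9, 3×6, …, 6×2, 7×1) = 18
P[9] = max(1×18, 2×12, 3×9, …, 7×2, 8×1) = 27
P[10] = max(1×27, 2×18, 3×12, …, 8×2, 9×1) = 36
P[11] = max(1×36, 2×27, 3×18, …, 9×2, 10×1) = 54
P[12] = max(1×54, 2×36, 3×27, …, 10×2, 11×1) = 81
P[13] = max(1×81, 2×54, 3×36, …, 11×2, 12×1) = 108
P[14] = max(1×108, 2×81, 3×54, …, 12×2, 13×1) = 162
One optimal split: 3 + 3 + 3 + 3 + 2; product 3×3×3×3×2 = 162.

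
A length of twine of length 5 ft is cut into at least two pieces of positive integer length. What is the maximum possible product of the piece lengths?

Fill P[k] for k=2..5: at each k try every first piece i and multiply by the better of (k−i) uncut or P[k−i].
P[2] = 1×max(1,0) = 1×1 = 1
P[3] = 1×max(2,1) = 1×2 = 2
P[4] = 2×max(2,1) = 2×2 = 4
P[5] = 2×max(3,2) = 2×3 = 6
One optimal split: 3 + 2; product 3×2 = 6.

6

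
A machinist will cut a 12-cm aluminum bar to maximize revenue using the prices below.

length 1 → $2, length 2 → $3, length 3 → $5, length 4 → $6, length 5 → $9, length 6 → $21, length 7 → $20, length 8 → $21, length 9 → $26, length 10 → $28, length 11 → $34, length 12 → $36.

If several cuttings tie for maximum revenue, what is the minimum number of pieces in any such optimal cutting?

Consider every possible first cut. r[k] is the best of p[i]+r[k−i] over all sellable i≤k.
r[1] = 2
r[2] = 4  (first piece 1, then r[1]=2)
r[3] = 6  (first piece 1, then r[2]=4)
r[4] = 8  (first piece 1, then r[3]=6)
r[5] = 10  (first piece 1, then r[4]=8)
r[6] = 21
r[7] = 23  (first piece 1, then r[6]=21)
r[8] = 25  (first piece 1, then r[7]=23)
r[9] = 27  (first piece 1, then r[8]=25)
r[10] = 29  (first piece 1, then r[9]=27)
r[11] = 34
r[12] = 42  (first piece 6, then r[6]=21)
Maximum revenue is $42.
Now minimize piece count subject to staying optimal: for each k, pieces[k] = 1 + min over i with p[i]+r[k−i]=r[k] of pieces[k−i].
pieces[9] = 4
pieces[10] = 5
pieces[11] = 1
pieces[12] = 2

2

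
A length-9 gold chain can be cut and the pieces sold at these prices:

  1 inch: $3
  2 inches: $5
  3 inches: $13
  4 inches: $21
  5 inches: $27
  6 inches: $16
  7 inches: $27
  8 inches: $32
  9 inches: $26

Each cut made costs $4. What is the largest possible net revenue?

Build net[k] bottom-up: net[k] = max over allowed piece i of (p[i] + net[k−i]) − 4 per cut.
net[1] = 3
net[2] = max(3+3-4, 5+0) = 5
net[3] = max(3+5-4, 5+3-4, 13+0) = 13
net[4] = max(3+13-4, 5+5-4, 13+3-4, 21+0) = 21
net[5] = max(3+21-4, 5+13-4, 13+5-4, 21+3-4, 27+0) = 27
net[6] = max(3+27-4, 5+21-4, 13+13-4, 21+5-4, 27+3-4, 16+0) = 26
net[7] = max(3+26-4, 5+27-4, 13+21-4, …, 16+3-4, 27+0) = 30
net[8] = max(3+30-4, 5+26-4, 13+27-4, …, 27+3-4, 32+0) = 38
net[9] = max(3+38-4, 5+30-4, 13+26-4, …, 32+3-4, 26+0) = 44
One optimal plan: pieces 5 + 4 (1 cut) → $48 − $4 = $44.

44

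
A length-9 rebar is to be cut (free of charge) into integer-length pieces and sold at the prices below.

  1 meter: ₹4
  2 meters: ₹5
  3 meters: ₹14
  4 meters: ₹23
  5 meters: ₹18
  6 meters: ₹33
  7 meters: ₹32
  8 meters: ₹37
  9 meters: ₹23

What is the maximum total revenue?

Build r[k] bottom-up: r[k] = max over allowed piece i of (p[i] + r[k−i]).
r[1] = 4
r[2] = 8  (first piece 1, then r[1]=4)
r[3] = 14
r[4] = 23
r[5] = 27  (first piece 1, then r[4]=23)
r[6] = 33
r[7] = 37  (first piece 1, then r[6]=33)
r[8] = 46  (first piece 4, then r[4]=23)
r[9] = 50  (first piece 1, then r[8]=46)
One optimal cutting: 4 + 4 + 1 → ₹23 + ₹23 + ₹4 = ₹50.

50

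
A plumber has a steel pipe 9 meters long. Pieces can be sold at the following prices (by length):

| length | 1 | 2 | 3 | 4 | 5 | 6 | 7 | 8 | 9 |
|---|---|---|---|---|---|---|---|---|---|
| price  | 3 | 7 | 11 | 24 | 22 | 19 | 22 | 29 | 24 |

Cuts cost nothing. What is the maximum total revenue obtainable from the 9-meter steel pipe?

Consider every possible first cut. R[k] is the best of p[i]+R[k−i] over all sellable i≤k.
R[1] = 3
R[2] = 7
R[3] = 11
R[4] = 24
R[5] = 27  (first piece 1, then R[4]=24)
R[6] = 31  (first piece 2, then R[4]=24)
R[7] = 35  (first piece 3, then R[4]=24)
R[8] = 48  (first piece 4, then R[4]=24)
R[9] = 51  (first piece 1, then R[8]=48)
One optimal cutting: 4 + 4 + 1 → $24 + $24 + $3 = $51.

51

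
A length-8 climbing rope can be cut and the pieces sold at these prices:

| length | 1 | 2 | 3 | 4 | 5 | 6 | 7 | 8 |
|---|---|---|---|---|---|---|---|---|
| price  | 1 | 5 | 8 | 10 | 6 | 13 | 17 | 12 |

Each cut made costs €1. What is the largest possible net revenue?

19

Consider every possible first cut. r[k] is the best of p[i]+r[k−i] over all sellable i≤k, charging 1 whenever i<k.
r[1] = 1
r[2] = 5
r[3] = 8
r[4] = 10
r[5] = 12  (first piece 2, then r[3]=8)
r[6] = 15  (first piece 3, then r[3]=8)
r[7] = 17  (first piece 3, then r[4]=10)
r[8] = 19  (first piece 2, then r[6]=15)
One optimal plan: pieces 3 + 3 + 2 (2 cuts) → €21 − €2 = €19.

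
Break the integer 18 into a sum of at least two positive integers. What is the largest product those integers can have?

Define P[k] = max over 1≤i<k of i · max(k−i, P[k−i]); the inner max lets the remainder stay uncut if that's better.
P[2] = 1·max(1,0) = 1·1 = 1
P[3] = 1·max(2,1) = 1·2 = 2
P[4] = 2·max(2,1) = 2·2 = 4
P[5] = 2·max(3,2) = 2·3 = 6
P[6] = 3·max(3,2) = 3·3 = 9
P[7] = 2·max(5,6) = 2·6 = 12
P[8] = 2·max(6,9) = 2·9 = 18
P[9] = 3·max(6,9) = 3·9 = 27
P[10] = 2·max(8,18) = 2·18 = 36
P[11] = 2·max(9,27) = 2·27 = 54
P[12] = 3·max(9,27) = 3·27 = 81
P[13] = 2·max(11,54) = 2·54 = 108
P[14] = 2·max(12,81) = 2·81 = 162
P[15] = 3·max(12,81) = 3·81 = 243
P[16] = 2·max(14,162) = 2·162 = 324
P[17] = 2·max(15,243) = 2·243 = 486
P[18] = 3·max(15,243) = 3·243 = 729
One optimal split: 3 + 3 + 3 + 3 + 3 + 3; product 3·3·3·3·3·3 = 729.

729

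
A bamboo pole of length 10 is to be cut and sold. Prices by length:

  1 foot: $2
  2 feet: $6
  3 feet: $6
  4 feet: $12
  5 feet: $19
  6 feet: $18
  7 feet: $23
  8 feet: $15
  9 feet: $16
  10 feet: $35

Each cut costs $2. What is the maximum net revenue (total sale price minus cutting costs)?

36

Consider every possible first cut. v[k] is the best of p[i]+v[k−i] over all sellable i≤k, charging 2 whenever i<k.
v[1] = 2
v[2] = max(2+2-2, 6+0) = 6
v[3] = max(2+6-2, 6+2-2, 6+0) = 6
v[4] = max(2+6-2, 6+6-2, 6+2-2, 12+0) = 12
v[5] = max(2+12-2, 6+6-2, 6+6-2, 12+2-2, 19+0) = 19
v[6] = max(2+19-2, 6+12-2, 6+6-2, 12+6-2, 19+2-2, 18+0) = 19
v[7] = max(2+19-2, 6+19-2, 6+12-2, …, 18+2-2, 23+0) = 23
v[8] = max(2+23-2, 6+19-2, 6+19-2, …, 23+2-2, 15+0) = 23
v[9] = max(2+23-2, 6+23-2, 6+19-2, …, 15+2-2, 16+0) = 29
v[10] = max(2+29-2, 6+23-2, 6+23-2, …, 16+2-2, 35+0) = 36
One optimal plan: pieces 5 + 5 (1 cut) → $38 − $2 = $36.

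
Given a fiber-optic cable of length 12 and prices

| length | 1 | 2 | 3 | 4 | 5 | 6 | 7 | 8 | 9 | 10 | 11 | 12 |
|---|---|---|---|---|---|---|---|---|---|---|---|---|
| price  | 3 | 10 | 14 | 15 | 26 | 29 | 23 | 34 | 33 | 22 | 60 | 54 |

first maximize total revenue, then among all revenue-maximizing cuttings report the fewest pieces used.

Build r[k] bottom-up: r[k] = max over allowed piece i of (p[i] + r[k−i]).
r[1] = 3
r[2] = 10
r[3] = 14
r[4] = 20  (first piece 2, then r[2]=10)
r[5] = 26
r[6] = 30  (first piece 2, then r[4]=20)
r[7] = 36  (first piece 2, then r[5]=26)
r[8] = 40  (first piece 2, then r[6]=30)
r[9] = 46  (first piece 2, then r[7]=36)
r[10] = 52  (first piece 5, then r[5]=26)
r[11] = 60
r[12] = 63  (first piece 1, then r[11]=60)
Maximum revenue is $63.
Now minimize piece count subject to staying optimal: for each k, pieces[k] = 1 + min over i with p[i]+r[k−i]=r[k] of pieces[k−i].
pieces[9] = 3
pieces[10] = 2
pieces[11] = 1
pieces[12] = 2

2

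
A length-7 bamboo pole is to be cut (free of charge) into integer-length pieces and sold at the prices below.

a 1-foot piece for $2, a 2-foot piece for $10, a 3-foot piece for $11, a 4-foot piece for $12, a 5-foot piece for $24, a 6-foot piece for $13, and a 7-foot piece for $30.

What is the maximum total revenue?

34

Build r[k] bottom-up: r[k] = max over allowed piece i of (p[i] + r[k−i]).
r[1] = 2
r[2] = 10
r[3] = 12  (first piece 1, then r[2]=10)
r[4] = 20  (first piece 2, then r[2]=10)
r[5] = 24
r[6] = 30  (first piece 2, then r[4]=20)
r[7] = 34  (first piece 2, then r[5]=24)
One optimal cutting: 5 + 2 → $24 + $10 = $34.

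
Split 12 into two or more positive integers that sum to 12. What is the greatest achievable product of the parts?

81

Define prod[k] = max over 1≤i<k of i · max(k−i, prod[k−i]); the inner max lets the remainder stay uncut if that's better.
prod[2] = 1*max(1,0) = 1*1 = 1
prod[3] = max(1*2, 2*1) = 2
prod[4] = max(1*3, 2*2, 3*1) = 4
prod[5] = max(1*4, 2*3, 3*2, 4*1) = 6
prod[6] = max(1*6, 2*4, 3*3, 4*2, 5*1) = 9
prod[7] = max(1*9, 2*6, 3*4, 4*3, 5*2, 6*1) = 12
prod[8] = max(1*12, 2*9, 3*6, …, 6*2, 7*1) = 18
prod[9] = max(1*18, 2*12, 3*9, …, 7*2, 8*1) = 27
prod[10] = max(1*27, 2*18, 3*12, …, 8*2, 9*1) = 36
prod[11] = max(1*36, 2*27, 3*18, …, 9*2, 10*1) = 54
prod[12] = max(1*54, 2*36, 3*27, …, 10*2, 11*1) = 81
One optimal split: 3 + 3 + 3 + 3; product 3*3*3*3 = 81.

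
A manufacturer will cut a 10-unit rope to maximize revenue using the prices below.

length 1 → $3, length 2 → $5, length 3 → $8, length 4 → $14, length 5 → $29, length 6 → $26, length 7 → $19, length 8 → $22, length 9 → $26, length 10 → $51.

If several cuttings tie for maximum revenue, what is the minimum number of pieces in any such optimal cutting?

2

Consider every possible first cut. r[k] is the best of p[i]+r[k−i] over all sellable i≤k.
r[1] = 3
r[2] = 6  (first piece 1, then r[1]=3)
r[3] = 9  (first piece 1, then r[2]=6)
r[4] = 14
r[5] = 29
r[6] = 32  (first piece 1, then r[5]=29)
r[7] = 35  (first piece 1, then r[6]=32)
r[8] = 38  (first piece 1, then r[7]=35)
r[9] = 43  (first piece 4, then r[5]=29)
r[10] = 58  (first piece 5, then r[5]=29)
Maximum revenue is $58.
Now minimize piece count subject to staying optimal: for each k, pieces[k] = 1 + min over i with p[i]+r[k−i]=r[k] of pieces[k−i].
pieces[7] = 3
pieces[8] = 4
pieces[9] = 2
pieces[10] = 2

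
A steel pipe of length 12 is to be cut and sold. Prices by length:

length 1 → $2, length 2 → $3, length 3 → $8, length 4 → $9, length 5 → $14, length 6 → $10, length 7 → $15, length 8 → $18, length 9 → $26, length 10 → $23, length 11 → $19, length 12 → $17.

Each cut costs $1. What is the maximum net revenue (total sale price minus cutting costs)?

Let r[k] be the best obtainable value from length k. For each k, try every first piece i and keep the best of price[i] + r[k−i] minus the 1 cut fee when i<k.
r[1] = 2
r[2] = 3  (first piece 1, then r[1]=2)
r[3] = 8
r[4] = 9  (first piece 1, then r[3]=8)
r[5] = 14
r[6] = 15  (first piece 1, then r[5]=14)
r[7] = 16  (first piece 1, then r[6]=15)
r[8] = 21  (first piece 3, then r[5]=14)
r[9] = 26
r[10] = 27  (first piece 1, then r[9]=26)
r[11] = 28  (first piece 1, then r[10]=27)
r[12] = 33  (first piece 3, then r[9]=26)
One optimal plan: pieces 9 + 3 (1 cut) → $34 − $1 = $33.

33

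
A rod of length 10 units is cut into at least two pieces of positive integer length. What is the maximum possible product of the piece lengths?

Fill P[k] for k=2..10: at each k try every first piece i and multiply by the better of (k−i) uncut or P[k−i].
P[2] = 1·max(1,0) = 1·1 = 1
P[3] = max(1·2, 2·1) = 2
P[4] = max(1·3, 2·2, 3·1) = 4
P[5] = max(1·4, 2·3, 3·2, 4·1) = 6
P[6] = max(1·6, 2·4, 3·3, 4·2, 5·1) = 9
P[7] = max(1·9, 2·6, 3·4, 4·3, 5·2, 6·1) = 12
P[8] = max(1·12, 2·9, 3·6, …, 6·2, 7·1) = 18
P[9] = max(1·18, 2·12, 3·9, …, 7·2, 8·1) = 27
P[10] = max(1·27, 2·18, 3·12, …, 8·2, 9·1) = 36
One optimal split: 3 + 3 + 2 + 2; product 3·3·2·2 = 36.

36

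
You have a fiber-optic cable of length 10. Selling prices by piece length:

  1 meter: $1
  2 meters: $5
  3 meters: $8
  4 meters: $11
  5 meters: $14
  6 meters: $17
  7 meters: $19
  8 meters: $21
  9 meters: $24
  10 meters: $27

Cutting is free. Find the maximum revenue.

Build v[k] bottom-up: v[k] = max over allowed piece i of (p[i] + v[k−i]).
v[1] = 1
v[2] = 5
v[3] = 8
v[4] = 11
v[5] = 14
v[6] = 17
v[7] = 19  (first piece 2, then v[5]=14)
v[8] = 22  (first piece 2, then v[6]=17)
v[9] = 25  (first piece 3, then v[6]=17)
v[10] = 28  (first piece 4, then v[6]=17)
One optimal cutting: 6 + 4 → $17 + $11 = $28.

28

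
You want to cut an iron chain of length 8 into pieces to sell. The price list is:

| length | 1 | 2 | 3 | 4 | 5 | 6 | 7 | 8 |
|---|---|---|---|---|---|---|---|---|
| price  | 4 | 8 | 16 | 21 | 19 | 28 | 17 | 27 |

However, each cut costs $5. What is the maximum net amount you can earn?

37

Let v[k] be the best obtainable value from length k. For each k, try every first piece i and keep the best of price[i] + v[k−i] minus the 5 cut fee when i<k.
v[1] = 4
v[2] = max(4+4-5, 8+0) = 8
v[3] = max(4+8-5, 8+4-5, 16+0) = 16
v[4] = max(4+16-5, 8+8-5, 16+4-5, 21+0) = 21
v[5] = max(4+21-5, 8+16-5, 16+8-5, 21+4-5, 19+0) = 20
v[6] = max(4+20-5, 8+21-5, 16+16-5, 21+8-5, 19+4-5, 28+0) = 28
v[7] = max(4+28-5, 8+20-5, 16+21-5, …, 28+4-5, 17+0) = 32
v[8] = max(4+32-5, 8+28-5, 16+20-5, …, 17+4-5, 27+0) = 37
One optimal plan: pieces 4 + 4 (1 cut) → $42 − $5 = $37.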